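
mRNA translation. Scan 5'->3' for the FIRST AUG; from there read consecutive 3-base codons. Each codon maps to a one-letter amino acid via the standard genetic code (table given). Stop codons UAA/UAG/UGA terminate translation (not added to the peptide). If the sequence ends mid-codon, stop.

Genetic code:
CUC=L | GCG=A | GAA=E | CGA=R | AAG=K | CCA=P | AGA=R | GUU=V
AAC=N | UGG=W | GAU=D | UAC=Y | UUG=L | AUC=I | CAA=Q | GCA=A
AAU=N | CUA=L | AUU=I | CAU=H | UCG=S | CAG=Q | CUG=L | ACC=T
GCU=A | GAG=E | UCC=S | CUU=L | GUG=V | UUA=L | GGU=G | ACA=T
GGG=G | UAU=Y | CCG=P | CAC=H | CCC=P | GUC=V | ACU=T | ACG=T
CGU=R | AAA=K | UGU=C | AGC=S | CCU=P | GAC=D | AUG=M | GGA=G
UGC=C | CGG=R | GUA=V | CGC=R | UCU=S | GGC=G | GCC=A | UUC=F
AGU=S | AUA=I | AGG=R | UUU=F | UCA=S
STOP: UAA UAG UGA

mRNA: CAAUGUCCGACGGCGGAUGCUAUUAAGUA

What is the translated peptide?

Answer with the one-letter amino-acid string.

start AUG at pos 2
pos 2: AUG -> M; peptide=M
pos 5: UCC -> S; peptide=MS
pos 8: GAC -> D; peptide=MSD
pos 11: GGC -> G; peptide=MSDG
pos 14: GGA -> G; peptide=MSDGG
pos 17: UGC -> C; peptide=MSDGGC
pos 20: UAU -> Y; peptide=MSDGGCY
pos 23: UAA -> STOP

Answer: MSDGGCY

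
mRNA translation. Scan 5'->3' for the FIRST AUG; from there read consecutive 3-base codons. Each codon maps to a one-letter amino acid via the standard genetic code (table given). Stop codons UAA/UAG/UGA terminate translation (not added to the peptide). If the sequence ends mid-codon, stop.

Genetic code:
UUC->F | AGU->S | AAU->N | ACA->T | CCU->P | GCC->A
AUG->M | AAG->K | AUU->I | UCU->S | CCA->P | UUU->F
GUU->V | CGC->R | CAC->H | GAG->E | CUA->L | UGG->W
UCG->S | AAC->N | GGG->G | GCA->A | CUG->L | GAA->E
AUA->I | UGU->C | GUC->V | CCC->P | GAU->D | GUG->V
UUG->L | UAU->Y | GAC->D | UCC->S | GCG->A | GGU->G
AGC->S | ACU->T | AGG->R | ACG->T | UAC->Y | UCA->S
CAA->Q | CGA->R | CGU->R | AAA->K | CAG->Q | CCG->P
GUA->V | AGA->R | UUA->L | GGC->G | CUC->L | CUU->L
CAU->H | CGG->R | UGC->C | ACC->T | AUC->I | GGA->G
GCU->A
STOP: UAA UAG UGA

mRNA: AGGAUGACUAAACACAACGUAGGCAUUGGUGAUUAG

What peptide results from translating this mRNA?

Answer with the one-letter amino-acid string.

start AUG at pos 3
pos 3: AUG -> M; peptide=M
pos 6: ACU -> T; peptide=MT
pos 9: AAA -> K; peptide=MTK
pos 12: CAC -> H; peptide=MTKH
pos 15: AAC -> N; peptide=MTKHN
pos 18: GUA -> V; peptide=MTKHNV
pos 21: GGC -> G; peptide=MTKHNVG
pos 24: AUU -> I; peptide=MTKHNVGI
pos 27: GGU -> G; peptide=MTKHNVGIG
pos 30: GAU -> D; peptide=MTKHNVGIGD
pos 33: UAG -> STOP

Answer: MTKHNVGIGD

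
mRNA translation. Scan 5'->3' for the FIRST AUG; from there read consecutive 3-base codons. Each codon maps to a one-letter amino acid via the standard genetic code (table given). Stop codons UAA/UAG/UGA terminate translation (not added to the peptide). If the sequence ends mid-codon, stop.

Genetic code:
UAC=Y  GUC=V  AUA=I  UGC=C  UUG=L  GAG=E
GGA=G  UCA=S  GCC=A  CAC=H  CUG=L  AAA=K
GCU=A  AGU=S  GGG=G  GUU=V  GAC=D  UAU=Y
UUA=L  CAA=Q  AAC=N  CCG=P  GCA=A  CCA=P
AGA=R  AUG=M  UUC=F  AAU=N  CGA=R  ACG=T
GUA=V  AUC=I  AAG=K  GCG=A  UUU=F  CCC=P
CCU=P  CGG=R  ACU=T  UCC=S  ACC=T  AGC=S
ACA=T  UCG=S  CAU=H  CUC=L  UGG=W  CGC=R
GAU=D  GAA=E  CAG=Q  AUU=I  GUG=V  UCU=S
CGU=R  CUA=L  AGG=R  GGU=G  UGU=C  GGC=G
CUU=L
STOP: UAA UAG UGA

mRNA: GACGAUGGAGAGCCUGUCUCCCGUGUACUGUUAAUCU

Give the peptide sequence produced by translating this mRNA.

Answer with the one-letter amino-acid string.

start AUG at pos 4
pos 4: AUG -> M; peptide=M
pos 7: GAG -> E; peptide=ME
pos 10: AGC -> S; peptide=MES
pos 13: CUG -> L; peptide=MESL
pos 16: UCU -> S; peptide=MESLS
pos 19: CCC -> P; peptide=MESLSP
pos 22: GUG -> V; peptide=MESLSPV
pos 25: UAC -> Y; peptide=MESLSPVY
pos 28: UGU -> C; peptide=MESLSPVYC
pos 31: UAA -> STOP

Answer: MESLSPVYC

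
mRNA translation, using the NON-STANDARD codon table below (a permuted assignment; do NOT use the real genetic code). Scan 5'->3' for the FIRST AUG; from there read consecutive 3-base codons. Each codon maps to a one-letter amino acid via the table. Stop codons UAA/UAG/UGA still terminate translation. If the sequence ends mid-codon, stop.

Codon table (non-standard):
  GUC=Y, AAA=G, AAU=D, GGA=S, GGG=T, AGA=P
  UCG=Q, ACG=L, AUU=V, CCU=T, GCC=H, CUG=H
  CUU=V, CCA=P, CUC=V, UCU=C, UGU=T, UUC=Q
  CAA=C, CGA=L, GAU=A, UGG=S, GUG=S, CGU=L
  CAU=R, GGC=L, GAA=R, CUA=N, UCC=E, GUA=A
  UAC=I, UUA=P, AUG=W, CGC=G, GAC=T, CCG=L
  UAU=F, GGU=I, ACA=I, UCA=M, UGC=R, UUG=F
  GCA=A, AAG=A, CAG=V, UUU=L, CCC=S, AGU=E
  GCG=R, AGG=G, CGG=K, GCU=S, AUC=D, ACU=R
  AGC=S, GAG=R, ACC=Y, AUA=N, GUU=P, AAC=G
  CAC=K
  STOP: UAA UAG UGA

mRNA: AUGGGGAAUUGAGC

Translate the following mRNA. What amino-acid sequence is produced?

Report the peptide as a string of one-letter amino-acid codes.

Answer: WTD

Derivation:
start AUG at pos 0
pos 0: AUG -> W; peptide=W
pos 3: GGG -> T; peptide=WT
pos 6: AAU -> D; peptide=WTD
pos 9: UGA -> STOP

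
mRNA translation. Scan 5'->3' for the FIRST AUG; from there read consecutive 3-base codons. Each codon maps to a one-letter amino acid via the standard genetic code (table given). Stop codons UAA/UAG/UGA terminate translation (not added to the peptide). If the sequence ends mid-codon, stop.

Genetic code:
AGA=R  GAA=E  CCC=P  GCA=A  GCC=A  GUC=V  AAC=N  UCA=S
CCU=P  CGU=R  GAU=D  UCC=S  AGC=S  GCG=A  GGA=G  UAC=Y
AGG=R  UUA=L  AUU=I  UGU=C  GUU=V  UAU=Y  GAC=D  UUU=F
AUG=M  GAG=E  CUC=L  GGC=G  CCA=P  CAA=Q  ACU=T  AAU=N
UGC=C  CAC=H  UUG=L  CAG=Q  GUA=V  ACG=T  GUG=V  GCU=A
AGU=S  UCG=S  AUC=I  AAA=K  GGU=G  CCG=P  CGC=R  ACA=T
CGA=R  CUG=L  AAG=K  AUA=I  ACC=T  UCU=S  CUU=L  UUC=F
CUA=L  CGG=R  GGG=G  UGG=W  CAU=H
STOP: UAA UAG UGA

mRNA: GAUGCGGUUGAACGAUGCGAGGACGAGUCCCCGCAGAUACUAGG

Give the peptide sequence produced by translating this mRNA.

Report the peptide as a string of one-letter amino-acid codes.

start AUG at pos 1
pos 1: AUG -> M; peptide=M
pos 4: CGG -> R; peptide=MR
pos 7: UUG -> L; peptide=MRL
pos 10: AAC -> N; peptide=MRLN
pos 13: GAU -> D; peptide=MRLND
pos 16: GCG -> A; peptide=MRLNDA
pos 19: AGG -> R; peptide=MRLNDAR
pos 22: ACG -> T; peptide=MRLNDART
pos 25: AGU -> S; peptide=MRLNDARTS
pos 28: CCC -> P; peptide=MRLNDARTSP
pos 31: CGC -> R; peptide=MRLNDARTSPR
pos 34: AGA -> R; peptide=MRLNDARTSPRR
pos 37: UAC -> Y; peptide=MRLNDARTSPRRY
pos 40: UAG -> STOP

Answer: MRLNDARTSPRRY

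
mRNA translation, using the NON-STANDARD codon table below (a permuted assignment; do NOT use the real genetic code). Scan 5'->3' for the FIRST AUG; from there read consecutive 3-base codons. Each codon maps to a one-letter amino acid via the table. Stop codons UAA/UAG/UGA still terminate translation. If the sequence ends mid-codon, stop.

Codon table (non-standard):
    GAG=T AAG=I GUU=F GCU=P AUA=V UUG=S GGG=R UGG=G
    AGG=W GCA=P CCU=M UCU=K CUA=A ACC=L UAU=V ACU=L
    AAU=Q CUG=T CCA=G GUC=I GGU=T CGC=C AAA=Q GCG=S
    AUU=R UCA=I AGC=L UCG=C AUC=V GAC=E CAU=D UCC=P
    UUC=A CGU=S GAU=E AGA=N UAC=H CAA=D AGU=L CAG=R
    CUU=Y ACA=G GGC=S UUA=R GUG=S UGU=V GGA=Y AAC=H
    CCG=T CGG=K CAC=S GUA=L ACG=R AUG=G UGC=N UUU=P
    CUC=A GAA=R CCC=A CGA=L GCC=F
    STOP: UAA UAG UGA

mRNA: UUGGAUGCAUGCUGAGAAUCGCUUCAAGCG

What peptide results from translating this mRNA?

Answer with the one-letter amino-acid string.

start AUG at pos 4
pos 4: AUG -> G; peptide=G
pos 7: CAU -> D; peptide=GD
pos 10: GCU -> P; peptide=GDP
pos 13: GAG -> T; peptide=GDPT
pos 16: AAU -> Q; peptide=GDPTQ
pos 19: CGC -> C; peptide=GDPTQC
pos 22: UUC -> A; peptide=GDPTQCA
pos 25: AAG -> I; peptide=GDPTQCAI
pos 28: only 2 nt remain (<3), stop (end of mRNA)

Answer: GDPTQCAI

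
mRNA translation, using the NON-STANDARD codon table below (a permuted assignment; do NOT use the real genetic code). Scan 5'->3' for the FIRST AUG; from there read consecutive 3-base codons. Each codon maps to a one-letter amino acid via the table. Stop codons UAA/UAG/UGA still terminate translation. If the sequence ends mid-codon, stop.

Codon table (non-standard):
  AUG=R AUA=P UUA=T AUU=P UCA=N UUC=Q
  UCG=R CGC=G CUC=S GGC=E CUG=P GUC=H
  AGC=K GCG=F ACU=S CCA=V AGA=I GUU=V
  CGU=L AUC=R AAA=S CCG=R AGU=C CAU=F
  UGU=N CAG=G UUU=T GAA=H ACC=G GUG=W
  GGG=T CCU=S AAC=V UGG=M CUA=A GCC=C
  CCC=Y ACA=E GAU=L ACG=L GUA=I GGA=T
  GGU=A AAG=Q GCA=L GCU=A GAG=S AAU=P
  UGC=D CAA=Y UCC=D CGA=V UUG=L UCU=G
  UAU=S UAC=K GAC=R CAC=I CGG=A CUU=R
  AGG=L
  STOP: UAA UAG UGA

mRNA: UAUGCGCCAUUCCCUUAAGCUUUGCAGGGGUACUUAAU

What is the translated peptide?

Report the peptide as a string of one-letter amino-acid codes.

Answer: RGFDRQRDLAS

Derivation:
start AUG at pos 1
pos 1: AUG -> R; peptide=R
pos 4: CGC -> G; peptide=RG
pos 7: CAU -> F; peptide=RGF
pos 10: UCC -> D; peptide=RGFD
pos 13: CUU -> R; peptide=RGFDR
pos 16: AAG -> Q; peptide=RGFDRQ
pos 19: CUU -> R; peptide=RGFDRQR
pos 22: UGC -> D; peptide=RGFDRQRD
pos 25: AGG -> L; peptide=RGFDRQRDL
pos 28: GGU -> A; peptide=RGFDRQRDLA
pos 31: ACU -> S; peptide=RGFDRQRDLAS
pos 34: UAA -> STOP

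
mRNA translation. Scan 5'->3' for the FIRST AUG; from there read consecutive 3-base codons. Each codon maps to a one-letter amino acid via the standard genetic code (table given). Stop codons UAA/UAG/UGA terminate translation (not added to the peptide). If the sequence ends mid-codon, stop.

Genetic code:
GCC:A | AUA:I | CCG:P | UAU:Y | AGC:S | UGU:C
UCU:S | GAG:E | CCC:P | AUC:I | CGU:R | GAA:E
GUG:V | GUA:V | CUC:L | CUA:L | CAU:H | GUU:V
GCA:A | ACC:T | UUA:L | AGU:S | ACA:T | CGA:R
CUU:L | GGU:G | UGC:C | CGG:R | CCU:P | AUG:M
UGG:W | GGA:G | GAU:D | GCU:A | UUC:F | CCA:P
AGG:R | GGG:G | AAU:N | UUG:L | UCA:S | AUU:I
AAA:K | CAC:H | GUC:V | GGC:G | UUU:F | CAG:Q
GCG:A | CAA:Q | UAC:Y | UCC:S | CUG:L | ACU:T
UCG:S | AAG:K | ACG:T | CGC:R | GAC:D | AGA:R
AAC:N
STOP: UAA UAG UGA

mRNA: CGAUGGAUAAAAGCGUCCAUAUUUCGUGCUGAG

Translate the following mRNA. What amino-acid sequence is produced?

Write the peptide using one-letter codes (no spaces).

start AUG at pos 2
pos 2: AUG -> M; peptide=M
pos 5: GAU -> D; peptide=MD
pos 8: AAA -> K; peptide=MDK
pos 11: AGC -> S; peptide=MDKS
pos 14: GUC -> V; peptide=MDKSV
pos 17: CAU -> H; peptide=MDKSVH
pos 20: AUU -> I; peptide=MDKSVHI
pos 23: UCG -> S; peptide=MDKSVHIS
pos 26: UGC -> C; peptide=MDKSVHISC
pos 29: UGA -> STOP

Answer: MDKSVHISC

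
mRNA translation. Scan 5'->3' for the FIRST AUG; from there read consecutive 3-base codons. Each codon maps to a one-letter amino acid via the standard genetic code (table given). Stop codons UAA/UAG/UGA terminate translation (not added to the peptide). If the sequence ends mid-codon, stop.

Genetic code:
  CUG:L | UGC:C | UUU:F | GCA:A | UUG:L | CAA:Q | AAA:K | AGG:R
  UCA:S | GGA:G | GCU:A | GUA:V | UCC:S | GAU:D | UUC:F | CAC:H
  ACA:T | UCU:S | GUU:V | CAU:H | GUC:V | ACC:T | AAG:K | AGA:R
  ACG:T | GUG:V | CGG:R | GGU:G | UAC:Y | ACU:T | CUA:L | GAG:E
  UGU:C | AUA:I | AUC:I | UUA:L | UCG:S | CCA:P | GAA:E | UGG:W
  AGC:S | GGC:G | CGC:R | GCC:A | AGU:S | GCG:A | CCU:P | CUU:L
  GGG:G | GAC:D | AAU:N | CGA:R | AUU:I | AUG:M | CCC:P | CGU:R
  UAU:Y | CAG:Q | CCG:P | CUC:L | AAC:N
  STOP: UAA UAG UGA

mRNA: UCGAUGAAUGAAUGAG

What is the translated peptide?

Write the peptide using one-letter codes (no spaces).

start AUG at pos 3
pos 3: AUG -> M; peptide=M
pos 6: AAU -> N; peptide=MN
pos 9: GAA -> E; peptide=MNE
pos 12: UGA -> STOP

Answer: MNE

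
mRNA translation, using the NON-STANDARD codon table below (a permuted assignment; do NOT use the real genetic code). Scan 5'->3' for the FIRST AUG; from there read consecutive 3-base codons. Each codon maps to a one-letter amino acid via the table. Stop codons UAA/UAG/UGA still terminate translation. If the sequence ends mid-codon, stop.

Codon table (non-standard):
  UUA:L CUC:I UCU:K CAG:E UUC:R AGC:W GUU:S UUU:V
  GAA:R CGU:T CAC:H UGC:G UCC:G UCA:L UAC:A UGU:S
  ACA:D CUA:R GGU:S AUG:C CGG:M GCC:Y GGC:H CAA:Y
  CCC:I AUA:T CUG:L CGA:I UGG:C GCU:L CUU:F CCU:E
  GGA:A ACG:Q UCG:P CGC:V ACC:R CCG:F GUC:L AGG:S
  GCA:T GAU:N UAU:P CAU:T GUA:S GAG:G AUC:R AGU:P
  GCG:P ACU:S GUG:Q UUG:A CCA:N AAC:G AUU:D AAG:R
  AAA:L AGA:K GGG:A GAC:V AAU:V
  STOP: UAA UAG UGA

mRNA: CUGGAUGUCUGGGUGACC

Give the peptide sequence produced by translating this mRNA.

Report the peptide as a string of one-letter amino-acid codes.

Answer: CKA

Derivation:
start AUG at pos 4
pos 4: AUG -> C; peptide=C
pos 7: UCU -> K; peptide=CK
pos 10: GGG -> A; peptide=CKA
pos 13: UGA -> STOP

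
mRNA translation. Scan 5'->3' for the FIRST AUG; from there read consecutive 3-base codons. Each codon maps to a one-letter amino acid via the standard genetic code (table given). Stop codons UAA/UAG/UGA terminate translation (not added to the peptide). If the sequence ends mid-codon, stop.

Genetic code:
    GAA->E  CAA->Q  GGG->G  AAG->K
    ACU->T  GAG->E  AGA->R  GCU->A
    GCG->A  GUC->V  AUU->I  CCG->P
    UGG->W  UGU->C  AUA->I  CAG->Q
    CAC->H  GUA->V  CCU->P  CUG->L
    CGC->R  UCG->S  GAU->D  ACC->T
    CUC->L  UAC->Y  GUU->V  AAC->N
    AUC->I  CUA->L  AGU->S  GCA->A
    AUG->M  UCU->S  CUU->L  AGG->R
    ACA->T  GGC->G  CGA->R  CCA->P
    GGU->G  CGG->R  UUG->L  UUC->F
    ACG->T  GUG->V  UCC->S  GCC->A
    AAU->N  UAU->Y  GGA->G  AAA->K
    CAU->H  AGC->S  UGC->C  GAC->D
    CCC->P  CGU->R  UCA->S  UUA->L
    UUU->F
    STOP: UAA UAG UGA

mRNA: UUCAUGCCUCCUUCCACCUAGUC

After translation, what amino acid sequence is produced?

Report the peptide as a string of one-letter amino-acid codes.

Answer: MPPST

Derivation:
start AUG at pos 3
pos 3: AUG -> M; peptide=M
pos 6: CCU -> P; peptide=MP
pos 9: CCU -> P; peptide=MPP
pos 12: UCC -> S; peptide=MPPS
pos 15: ACC -> T; peptide=MPPST
pos 18: UAG -> STOP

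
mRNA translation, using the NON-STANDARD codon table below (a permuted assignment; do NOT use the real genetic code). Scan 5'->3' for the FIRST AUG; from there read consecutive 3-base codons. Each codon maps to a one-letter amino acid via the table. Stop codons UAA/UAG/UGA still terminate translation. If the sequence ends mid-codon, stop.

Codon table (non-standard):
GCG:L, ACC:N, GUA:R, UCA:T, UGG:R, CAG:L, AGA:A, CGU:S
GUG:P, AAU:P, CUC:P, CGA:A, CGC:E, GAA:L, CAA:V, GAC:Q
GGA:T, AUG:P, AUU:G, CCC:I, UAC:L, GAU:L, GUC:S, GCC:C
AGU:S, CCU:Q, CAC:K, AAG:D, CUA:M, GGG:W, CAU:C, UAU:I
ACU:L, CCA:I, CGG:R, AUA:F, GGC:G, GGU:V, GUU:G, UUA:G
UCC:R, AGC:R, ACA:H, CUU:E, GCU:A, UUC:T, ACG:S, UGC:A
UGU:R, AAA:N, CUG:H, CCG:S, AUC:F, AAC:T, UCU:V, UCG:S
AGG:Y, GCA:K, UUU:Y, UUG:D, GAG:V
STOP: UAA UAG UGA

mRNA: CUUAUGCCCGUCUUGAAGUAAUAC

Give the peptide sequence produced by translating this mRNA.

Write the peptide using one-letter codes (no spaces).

start AUG at pos 3
pos 3: AUG -> P; peptide=P
pos 6: CCC -> I; peptide=PI
pos 9: GUC -> S; peptide=PIS
pos 12: UUG -> D; peptide=PISD
pos 15: AAG -> D; peptide=PISDD
pos 18: UAA -> STOP

Answer: PISDD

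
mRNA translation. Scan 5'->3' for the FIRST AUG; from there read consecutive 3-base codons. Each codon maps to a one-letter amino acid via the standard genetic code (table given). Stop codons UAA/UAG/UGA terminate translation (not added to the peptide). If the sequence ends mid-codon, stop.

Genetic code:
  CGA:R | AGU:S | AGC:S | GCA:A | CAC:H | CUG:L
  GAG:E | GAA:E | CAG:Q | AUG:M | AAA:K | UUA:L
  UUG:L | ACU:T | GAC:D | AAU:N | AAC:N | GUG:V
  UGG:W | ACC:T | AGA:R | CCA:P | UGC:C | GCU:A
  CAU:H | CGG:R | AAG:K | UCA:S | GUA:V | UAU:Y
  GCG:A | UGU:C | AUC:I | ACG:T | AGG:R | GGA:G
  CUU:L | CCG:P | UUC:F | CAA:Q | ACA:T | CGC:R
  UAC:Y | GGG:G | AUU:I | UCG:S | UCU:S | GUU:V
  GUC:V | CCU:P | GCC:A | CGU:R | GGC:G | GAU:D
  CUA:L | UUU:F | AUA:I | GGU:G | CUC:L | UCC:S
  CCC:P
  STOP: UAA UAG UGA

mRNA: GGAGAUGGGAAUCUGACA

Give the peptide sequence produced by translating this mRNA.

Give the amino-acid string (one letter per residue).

start AUG at pos 4
pos 4: AUG -> M; peptide=M
pos 7: GGA -> G; peptide=MG
pos 10: AUC -> I; peptide=MGI
pos 13: UGA -> STOP

Answer: MGI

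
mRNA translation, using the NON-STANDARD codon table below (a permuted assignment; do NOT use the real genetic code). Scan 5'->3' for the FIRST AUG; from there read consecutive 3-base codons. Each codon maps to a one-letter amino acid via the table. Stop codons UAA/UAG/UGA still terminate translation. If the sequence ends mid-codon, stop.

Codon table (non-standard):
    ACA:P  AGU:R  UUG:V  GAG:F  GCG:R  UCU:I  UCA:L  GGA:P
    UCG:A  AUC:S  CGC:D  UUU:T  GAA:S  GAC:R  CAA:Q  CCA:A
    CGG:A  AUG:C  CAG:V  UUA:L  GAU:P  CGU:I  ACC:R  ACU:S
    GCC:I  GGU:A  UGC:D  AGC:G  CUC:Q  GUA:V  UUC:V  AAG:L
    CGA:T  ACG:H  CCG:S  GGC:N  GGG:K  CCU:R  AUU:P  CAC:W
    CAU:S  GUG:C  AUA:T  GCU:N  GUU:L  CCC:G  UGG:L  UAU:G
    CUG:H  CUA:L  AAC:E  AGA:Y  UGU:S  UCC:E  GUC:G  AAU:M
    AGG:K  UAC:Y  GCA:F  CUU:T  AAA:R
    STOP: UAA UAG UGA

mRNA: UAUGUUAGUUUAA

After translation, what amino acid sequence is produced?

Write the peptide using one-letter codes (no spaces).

start AUG at pos 1
pos 1: AUG -> C; peptide=C
pos 4: UUA -> L; peptide=CL
pos 7: GUU -> L; peptide=CLL
pos 10: UAA -> STOP

Answer: CLL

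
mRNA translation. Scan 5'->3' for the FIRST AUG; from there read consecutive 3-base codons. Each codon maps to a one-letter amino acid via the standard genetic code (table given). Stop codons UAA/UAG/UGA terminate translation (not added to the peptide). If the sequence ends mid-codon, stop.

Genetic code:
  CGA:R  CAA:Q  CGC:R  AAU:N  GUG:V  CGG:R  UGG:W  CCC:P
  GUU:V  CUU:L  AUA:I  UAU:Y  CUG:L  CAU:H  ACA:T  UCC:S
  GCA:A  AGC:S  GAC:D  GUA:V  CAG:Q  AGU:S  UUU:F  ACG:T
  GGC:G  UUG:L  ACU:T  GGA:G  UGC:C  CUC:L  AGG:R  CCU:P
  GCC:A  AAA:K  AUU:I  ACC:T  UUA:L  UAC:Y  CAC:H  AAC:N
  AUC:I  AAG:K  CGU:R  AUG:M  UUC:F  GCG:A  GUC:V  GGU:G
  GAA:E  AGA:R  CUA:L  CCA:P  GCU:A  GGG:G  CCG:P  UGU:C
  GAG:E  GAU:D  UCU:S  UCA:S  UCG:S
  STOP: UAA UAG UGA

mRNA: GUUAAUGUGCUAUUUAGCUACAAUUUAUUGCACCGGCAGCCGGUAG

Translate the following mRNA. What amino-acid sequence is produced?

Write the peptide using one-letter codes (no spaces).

Answer: MCYLATIYCTGSR

Derivation:
start AUG at pos 4
pos 4: AUG -> M; peptide=M
pos 7: UGC -> C; peptide=MC
pos 10: UAU -> Y; peptide=MCY
pos 13: UUA -> L; peptide=MCYL
pos 16: GCU -> A; peptide=MCYLA
pos 19: ACA -> T; peptide=MCYLAT
pos 22: AUU -> I; peptide=MCYLATI
pos 25: UAU -> Y; peptide=MCYLATIY
pos 28: UGC -> C; peptide=MCYLATIYC
pos 31: ACC -> T; peptide=MCYLATIYCT
pos 34: GGC -> G; peptide=MCYLATIYCTG
pos 37: AGC -> S; peptide=MCYLATIYCTGS
pos 40: CGG -> R; peptide=MCYLATIYCTGSR
pos 43: UAG -> STOP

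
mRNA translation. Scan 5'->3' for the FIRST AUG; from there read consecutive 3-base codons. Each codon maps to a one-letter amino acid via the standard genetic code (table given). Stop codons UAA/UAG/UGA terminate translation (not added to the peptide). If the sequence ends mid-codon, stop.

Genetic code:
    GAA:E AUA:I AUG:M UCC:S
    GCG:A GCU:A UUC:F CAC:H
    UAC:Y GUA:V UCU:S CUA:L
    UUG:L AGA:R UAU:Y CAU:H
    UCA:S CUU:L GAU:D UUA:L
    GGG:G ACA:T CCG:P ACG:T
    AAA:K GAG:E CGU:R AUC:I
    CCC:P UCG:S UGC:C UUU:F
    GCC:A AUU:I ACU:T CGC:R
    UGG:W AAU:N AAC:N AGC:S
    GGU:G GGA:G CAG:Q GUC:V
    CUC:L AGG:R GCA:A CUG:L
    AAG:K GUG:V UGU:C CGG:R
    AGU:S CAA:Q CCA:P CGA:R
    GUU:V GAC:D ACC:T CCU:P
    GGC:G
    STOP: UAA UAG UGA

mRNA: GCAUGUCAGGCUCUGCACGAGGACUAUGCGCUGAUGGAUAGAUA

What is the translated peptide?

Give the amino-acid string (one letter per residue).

Answer: MSGSARGLCADG

Derivation:
start AUG at pos 2
pos 2: AUG -> M; peptide=M
pos 5: UCA -> S; peptide=MS
pos 8: GGC -> G; peptide=MSG
pos 11: UCU -> S; peptide=MSGS
pos 14: GCA -> A; peptide=MSGSA
pos 17: CGA -> R; peptide=MSGSAR
pos 20: GGA -> G; peptide=MSGSARG
pos 23: CUA -> L; peptide=MSGSARGL
pos 26: UGC -> C; peptide=MSGSARGLC
pos 29: GCU -> A; peptide=MSGSARGLCA
pos 32: GAU -> D; peptide=MSGSARGLCAD
pos 35: GGA -> G; peptide=MSGSARGLCADG
pos 38: UAG -> STOP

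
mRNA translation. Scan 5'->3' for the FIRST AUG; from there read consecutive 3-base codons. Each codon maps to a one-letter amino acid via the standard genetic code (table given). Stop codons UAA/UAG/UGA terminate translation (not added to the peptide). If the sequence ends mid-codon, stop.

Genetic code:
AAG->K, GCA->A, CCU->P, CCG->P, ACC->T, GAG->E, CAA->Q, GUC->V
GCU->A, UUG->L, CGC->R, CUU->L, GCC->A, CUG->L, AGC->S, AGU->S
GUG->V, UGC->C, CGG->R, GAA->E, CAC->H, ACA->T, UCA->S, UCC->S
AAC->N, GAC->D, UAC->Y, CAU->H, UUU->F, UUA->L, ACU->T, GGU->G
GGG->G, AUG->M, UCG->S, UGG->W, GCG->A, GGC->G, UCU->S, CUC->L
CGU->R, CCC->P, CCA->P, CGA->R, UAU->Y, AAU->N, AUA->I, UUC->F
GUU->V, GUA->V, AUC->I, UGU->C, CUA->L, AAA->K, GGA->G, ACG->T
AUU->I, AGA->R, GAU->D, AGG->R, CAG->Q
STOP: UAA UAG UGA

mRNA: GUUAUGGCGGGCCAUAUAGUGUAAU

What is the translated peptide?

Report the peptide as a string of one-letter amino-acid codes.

Answer: MAGHIV

Derivation:
start AUG at pos 3
pos 3: AUG -> M; peptide=M
pos 6: GCG -> A; peptide=MA
pos 9: GGC -> G; peptide=MAG
pos 12: CAU -> H; peptide=MAGH
pos 15: AUA -> I; peptide=MAGHI
pos 18: GUG -> V; peptide=MAGHIV
pos 21: UAA -> STOP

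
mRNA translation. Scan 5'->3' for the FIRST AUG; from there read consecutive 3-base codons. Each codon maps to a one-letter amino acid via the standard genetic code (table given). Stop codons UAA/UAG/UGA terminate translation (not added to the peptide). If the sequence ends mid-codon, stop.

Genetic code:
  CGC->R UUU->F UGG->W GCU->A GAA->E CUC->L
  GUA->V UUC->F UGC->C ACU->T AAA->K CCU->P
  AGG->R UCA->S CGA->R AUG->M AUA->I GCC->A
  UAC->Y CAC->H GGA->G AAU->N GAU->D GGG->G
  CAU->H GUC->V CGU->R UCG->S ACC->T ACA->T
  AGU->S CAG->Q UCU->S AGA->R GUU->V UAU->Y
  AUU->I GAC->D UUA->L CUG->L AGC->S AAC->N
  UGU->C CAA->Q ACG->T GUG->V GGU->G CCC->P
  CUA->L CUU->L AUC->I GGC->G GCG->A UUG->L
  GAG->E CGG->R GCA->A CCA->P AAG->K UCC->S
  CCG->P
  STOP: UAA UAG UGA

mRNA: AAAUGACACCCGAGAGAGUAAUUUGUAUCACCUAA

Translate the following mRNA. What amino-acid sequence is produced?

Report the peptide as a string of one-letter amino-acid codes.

start AUG at pos 2
pos 2: AUG -> M; peptide=M
pos 5: ACA -> T; peptide=MT
pos 8: CCC -> P; peptide=MTP
pos 11: GAG -> E; peptide=MTPE
pos 14: AGA -> R; peptide=MTPER
pos 17: GUA -> V; peptide=MTPERV
pos 20: AUU -> I; peptide=MTPERVI
pos 23: UGU -> C; peptide=MTPERVIC
pos 26: AUC -> I; peptide=MTPERVICI
pos 29: ACC -> T; peptide=MTPERVICIT
pos 32: UAA -> STOP

Answer: MTPERVICIT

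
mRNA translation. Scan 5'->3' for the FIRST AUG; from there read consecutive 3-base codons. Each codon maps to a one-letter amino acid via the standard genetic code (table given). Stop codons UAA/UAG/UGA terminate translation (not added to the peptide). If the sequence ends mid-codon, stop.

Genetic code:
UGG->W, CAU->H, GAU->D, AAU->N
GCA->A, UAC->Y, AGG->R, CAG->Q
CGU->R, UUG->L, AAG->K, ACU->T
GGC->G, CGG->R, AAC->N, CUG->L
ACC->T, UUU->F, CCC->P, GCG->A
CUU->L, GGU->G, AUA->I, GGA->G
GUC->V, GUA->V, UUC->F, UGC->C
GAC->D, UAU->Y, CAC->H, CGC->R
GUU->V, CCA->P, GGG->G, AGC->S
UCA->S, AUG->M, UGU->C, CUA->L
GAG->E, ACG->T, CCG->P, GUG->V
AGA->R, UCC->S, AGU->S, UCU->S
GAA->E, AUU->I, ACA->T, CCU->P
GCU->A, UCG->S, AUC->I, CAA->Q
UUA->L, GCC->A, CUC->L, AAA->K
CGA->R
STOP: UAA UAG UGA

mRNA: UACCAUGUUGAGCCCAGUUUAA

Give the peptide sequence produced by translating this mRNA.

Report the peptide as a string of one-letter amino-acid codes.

start AUG at pos 4
pos 4: AUG -> M; peptide=M
pos 7: UUG -> L; peptide=ML
pos 10: AGC -> S; peptide=MLS
pos 13: CCA -> P; peptide=MLSP
pos 16: GUU -> V; peptide=MLSPV
pos 19: UAA -> STOP

Answer: MLSPV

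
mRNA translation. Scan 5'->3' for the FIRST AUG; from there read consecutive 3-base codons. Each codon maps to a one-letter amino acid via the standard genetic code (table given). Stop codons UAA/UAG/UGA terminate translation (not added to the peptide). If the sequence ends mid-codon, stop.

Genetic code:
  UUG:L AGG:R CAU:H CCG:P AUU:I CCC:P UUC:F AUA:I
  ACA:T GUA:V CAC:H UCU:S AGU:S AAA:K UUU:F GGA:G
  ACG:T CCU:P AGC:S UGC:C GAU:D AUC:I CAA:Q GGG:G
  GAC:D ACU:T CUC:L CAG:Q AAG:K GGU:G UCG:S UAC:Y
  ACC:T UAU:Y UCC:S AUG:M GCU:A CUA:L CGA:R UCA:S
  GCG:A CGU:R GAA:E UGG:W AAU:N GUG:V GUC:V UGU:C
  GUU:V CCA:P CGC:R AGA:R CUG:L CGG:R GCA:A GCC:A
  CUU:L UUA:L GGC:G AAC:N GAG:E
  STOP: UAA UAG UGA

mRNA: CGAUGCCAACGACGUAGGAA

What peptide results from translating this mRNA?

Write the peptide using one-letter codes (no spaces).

start AUG at pos 2
pos 2: AUG -> M; peptide=M
pos 5: CCA -> P; peptide=MP
pos 8: ACG -> T; peptide=MPT
pos 11: ACG -> T; peptide=MPTT
pos 14: UAG -> STOP

Answer: MPTT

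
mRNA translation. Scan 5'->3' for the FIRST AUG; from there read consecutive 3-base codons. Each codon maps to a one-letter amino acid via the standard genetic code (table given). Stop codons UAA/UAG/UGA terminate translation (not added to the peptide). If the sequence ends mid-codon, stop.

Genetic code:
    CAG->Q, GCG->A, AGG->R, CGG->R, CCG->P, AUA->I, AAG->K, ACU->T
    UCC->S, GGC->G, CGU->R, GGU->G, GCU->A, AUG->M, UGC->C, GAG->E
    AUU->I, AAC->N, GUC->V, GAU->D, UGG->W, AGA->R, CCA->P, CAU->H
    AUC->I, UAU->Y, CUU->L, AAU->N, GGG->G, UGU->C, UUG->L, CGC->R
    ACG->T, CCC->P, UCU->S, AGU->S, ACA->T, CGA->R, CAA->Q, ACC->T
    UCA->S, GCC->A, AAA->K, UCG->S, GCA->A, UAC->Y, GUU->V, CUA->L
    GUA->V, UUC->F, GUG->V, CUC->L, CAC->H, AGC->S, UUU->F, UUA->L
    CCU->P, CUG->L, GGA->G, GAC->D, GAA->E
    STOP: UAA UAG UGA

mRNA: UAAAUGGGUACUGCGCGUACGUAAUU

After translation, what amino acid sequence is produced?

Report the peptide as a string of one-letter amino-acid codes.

start AUG at pos 3
pos 3: AUG -> M; peptide=M
pos 6: GGU -> G; peptide=MG
pos 9: ACU -> T; peptide=MGT
pos 12: GCG -> A; peptide=MGTA
pos 15: CGU -> R; peptide=MGTAR
pos 18: ACG -> T; peptide=MGTART
pos 21: UAA -> STOP

Answer: MGTART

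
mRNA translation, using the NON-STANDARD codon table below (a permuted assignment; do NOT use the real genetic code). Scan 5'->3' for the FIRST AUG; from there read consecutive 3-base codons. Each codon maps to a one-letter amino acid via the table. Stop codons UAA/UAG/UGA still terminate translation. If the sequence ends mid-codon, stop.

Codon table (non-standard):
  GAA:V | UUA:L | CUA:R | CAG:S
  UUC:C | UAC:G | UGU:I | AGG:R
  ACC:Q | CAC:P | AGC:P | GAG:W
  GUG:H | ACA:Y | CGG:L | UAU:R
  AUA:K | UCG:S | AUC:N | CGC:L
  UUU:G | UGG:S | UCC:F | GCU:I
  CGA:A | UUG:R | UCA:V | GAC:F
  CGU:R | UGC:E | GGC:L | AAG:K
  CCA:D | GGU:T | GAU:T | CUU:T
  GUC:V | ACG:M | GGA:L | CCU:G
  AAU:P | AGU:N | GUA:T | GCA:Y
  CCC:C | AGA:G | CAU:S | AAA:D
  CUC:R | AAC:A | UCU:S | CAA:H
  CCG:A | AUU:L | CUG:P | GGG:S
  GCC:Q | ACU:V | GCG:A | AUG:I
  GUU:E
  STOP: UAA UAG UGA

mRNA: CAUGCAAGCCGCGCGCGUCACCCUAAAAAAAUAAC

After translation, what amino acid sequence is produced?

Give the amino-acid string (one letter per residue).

start AUG at pos 1
pos 1: AUG -> I; peptide=I
pos 4: CAA -> H; peptide=IH
pos 7: GCC -> Q; peptide=IHQ
pos 10: GCG -> A; peptide=IHQA
pos 13: CGC -> L; peptide=IHQAL
pos 16: GUC -> V; peptide=IHQALV
pos 19: ACC -> Q; peptide=IHQALVQ
pos 22: CUA -> R; peptide=IHQALVQR
pos 25: AAA -> D; peptide=IHQALVQRD
pos 28: AAA -> D; peptide=IHQALVQRDD
pos 31: UAA -> STOP

Answer: IHQALVQRDD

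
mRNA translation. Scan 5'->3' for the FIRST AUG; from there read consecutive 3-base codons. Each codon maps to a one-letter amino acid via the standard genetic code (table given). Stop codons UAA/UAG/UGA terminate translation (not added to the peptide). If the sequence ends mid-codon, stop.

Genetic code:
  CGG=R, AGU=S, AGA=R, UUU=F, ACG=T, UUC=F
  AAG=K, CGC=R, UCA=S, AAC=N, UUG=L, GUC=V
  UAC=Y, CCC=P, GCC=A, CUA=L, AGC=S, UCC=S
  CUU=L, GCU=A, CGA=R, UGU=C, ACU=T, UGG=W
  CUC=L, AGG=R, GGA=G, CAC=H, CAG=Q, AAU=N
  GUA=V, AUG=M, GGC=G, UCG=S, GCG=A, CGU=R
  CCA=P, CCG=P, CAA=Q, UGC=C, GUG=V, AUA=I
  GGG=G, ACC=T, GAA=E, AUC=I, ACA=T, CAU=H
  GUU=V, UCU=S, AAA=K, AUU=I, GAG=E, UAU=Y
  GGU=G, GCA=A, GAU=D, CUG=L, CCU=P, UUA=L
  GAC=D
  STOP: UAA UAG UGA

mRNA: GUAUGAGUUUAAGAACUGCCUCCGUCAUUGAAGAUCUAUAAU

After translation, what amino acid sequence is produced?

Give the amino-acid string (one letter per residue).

start AUG at pos 2
pos 2: AUG -> M; peptide=M
pos 5: AGU -> S; peptide=MS
pos 8: UUA -> L; peptide=MSL
pos 11: AGA -> R; peptide=MSLR
pos 14: ACU -> T; peptide=MSLRT
pos 17: GCC -> A; peptide=MSLRTA
pos 20: UCC -> S; peptide=MSLRTAS
pos 23: GUC -> V; peptide=MSLRTASV
pos 26: AUU -> I; peptide=MSLRTASVI
pos 29: GAA -> E; peptide=MSLRTASVIE
pos 32: GAU -> D; peptide=MSLRTASVIED
pos 35: CUA -> L; peptide=MSLRTASVIEDL
pos 38: UAA -> STOP

Answer: MSLRTASVIEDL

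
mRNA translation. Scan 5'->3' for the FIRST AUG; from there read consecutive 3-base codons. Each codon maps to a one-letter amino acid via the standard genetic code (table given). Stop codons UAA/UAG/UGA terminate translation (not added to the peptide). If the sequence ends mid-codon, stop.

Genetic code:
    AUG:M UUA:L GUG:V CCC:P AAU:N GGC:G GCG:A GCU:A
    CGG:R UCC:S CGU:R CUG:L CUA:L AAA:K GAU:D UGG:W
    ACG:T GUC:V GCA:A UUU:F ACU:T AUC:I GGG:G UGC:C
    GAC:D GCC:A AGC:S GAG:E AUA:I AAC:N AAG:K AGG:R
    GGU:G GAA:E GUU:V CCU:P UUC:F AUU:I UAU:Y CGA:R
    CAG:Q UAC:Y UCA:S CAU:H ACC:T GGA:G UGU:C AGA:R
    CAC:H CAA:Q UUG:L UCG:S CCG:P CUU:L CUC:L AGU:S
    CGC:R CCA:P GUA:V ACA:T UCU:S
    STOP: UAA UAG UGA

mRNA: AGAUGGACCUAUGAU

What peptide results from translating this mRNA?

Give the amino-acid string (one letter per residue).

Answer: MDL

Derivation:
start AUG at pos 2
pos 2: AUG -> M; peptide=M
pos 5: GAC -> D; peptide=MD
pos 8: CUA -> L; peptide=MDL
pos 11: UGA -> STOP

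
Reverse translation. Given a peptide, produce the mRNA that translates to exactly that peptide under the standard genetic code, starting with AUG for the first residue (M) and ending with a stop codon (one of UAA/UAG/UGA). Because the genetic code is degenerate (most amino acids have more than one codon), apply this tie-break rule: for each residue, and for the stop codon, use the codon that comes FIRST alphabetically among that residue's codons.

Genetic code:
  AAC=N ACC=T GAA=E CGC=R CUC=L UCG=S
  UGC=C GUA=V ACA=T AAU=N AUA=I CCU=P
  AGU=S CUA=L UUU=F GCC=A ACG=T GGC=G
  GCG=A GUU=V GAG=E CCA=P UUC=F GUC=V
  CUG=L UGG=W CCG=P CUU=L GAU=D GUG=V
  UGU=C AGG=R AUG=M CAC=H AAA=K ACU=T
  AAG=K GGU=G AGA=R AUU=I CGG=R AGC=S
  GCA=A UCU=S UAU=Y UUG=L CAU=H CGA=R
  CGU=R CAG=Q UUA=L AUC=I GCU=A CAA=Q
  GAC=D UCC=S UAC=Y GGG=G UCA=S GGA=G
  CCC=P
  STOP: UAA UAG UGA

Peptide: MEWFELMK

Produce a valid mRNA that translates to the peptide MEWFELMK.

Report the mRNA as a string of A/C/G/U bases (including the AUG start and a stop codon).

Answer: mRNA: AUGGAAUGGUUCGAACUAAUGAAAUAA

Derivation:
residue 1: M -> AUG (start codon)
residue 2: E codons sorted = GAA,GAG -> pick first = GAA
residue 3: W -> UGG (only codon)
residue 4: F codons sorted = UUC,UUU -> pick first = UUC
residue 5: E codons sorted = GAA,GAG -> pick first = GAA
residue 6: L codons sorted = CUA,CUC,CUG,CUU,UUA,UUG -> pick first = CUA
residue 7: M -> AUG (only codon)
residue 8: K codons sorted = AAA,AAG -> pick first = AAA
terminator: stop codons sorted = UAA,UAG,UGA -> pick first = UAA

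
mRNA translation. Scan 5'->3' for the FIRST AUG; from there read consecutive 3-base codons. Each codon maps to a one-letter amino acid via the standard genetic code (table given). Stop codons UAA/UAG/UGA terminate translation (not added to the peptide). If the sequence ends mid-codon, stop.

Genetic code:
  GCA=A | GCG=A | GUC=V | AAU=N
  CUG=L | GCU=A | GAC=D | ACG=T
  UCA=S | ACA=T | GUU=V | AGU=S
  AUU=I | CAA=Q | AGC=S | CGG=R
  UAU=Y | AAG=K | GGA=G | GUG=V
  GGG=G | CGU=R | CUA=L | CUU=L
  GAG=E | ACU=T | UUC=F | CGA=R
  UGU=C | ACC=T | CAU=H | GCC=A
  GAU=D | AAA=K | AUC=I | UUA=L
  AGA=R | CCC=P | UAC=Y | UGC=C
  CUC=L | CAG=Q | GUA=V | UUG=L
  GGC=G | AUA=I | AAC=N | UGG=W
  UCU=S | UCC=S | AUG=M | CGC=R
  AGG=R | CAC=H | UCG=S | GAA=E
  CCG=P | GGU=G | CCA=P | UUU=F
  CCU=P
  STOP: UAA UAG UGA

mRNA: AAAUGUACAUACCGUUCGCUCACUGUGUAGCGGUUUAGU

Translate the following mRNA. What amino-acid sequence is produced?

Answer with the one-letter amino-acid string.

start AUG at pos 2
pos 2: AUG -> M; peptide=M
pos 5: UAC -> Y; peptide=MY
pos 8: AUA -> I; peptide=MYI
pos 11: CCG -> P; peptide=MYIP
pos 14: UUC -> F; peptide=MYIPF
pos 17: GCU -> A; peptide=MYIPFA
pos 20: CAC -> H; peptide=MYIPFAH
pos 23: UGU -> C; peptide=MYIPFAHC
pos 26: GUA -> V; peptide=MYIPFAHCV
pos 29: GCG -> A; peptide=MYIPFAHCVA
pos 32: GUU -> V; peptide=MYIPFAHCVAV
pos 35: UAG -> STOP

Answer: MYIPFAHCVAV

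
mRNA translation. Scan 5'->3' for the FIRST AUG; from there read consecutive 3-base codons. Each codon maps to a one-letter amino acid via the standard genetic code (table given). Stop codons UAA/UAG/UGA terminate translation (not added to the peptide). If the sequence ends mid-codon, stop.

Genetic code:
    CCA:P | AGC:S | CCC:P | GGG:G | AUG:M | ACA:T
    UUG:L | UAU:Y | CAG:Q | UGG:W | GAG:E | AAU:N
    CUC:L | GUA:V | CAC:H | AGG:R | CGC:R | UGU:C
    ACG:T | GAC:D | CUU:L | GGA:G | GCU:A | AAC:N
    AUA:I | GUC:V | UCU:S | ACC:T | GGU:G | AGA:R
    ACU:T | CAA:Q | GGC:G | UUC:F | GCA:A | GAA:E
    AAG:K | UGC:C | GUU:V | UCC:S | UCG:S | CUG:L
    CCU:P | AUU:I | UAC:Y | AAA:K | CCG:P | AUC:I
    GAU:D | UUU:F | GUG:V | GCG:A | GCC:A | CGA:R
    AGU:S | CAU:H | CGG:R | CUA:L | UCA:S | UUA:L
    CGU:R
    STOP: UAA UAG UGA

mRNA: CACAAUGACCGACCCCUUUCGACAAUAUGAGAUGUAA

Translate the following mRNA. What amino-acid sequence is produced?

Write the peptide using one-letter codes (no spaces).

Answer: MTDPFRQYEM

Derivation:
start AUG at pos 4
pos 4: AUG -> M; peptide=M
pos 7: ACC -> T; peptide=MT
pos 10: GAC -> D; peptide=MTD
pos 13: CCC -> P; peptide=MTDP
pos 16: UUU -> F; peptide=MTDPF
pos 19: CGA -> R; peptide=MTDPFR
pos 22: CAA -> Q; peptide=MTDPFRQ
pos 25: UAU -> Y; peptide=MTDPFRQY
pos 28: GAG -> E; peptide=MTDPFRQYE
pos 31: AUG -> M; peptide=MTDPFRQYEM
pos 34: UAA -> STOP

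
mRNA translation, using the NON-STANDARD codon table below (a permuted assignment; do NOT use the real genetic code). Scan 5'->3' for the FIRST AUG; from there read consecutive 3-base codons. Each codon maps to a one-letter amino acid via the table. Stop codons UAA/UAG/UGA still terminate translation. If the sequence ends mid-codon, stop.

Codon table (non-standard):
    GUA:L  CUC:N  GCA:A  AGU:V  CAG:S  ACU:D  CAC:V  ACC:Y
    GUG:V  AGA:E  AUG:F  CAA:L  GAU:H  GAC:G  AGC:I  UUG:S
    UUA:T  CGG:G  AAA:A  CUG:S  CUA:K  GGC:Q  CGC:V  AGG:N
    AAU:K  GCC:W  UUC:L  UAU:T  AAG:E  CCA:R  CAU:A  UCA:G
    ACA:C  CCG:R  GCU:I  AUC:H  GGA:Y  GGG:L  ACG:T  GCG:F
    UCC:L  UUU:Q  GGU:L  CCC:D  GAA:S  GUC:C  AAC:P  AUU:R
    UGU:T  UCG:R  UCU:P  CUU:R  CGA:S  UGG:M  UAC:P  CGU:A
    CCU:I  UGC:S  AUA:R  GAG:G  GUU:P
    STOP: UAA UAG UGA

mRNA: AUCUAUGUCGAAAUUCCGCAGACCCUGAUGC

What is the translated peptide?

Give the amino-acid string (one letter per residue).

Answer: FRALVED

Derivation:
start AUG at pos 4
pos 4: AUG -> F; peptide=F
pos 7: UCG -> R; peptide=FR
pos 10: AAA -> A; peptide=FRA
pos 13: UUC -> L; peptide=FRAL
pos 16: CGC -> V; peptide=FRALV
pos 19: AGA -> E; peptide=FRALVE
pos 22: CCC -> D; peptide=FRALVED
pos 25: UGA -> STOP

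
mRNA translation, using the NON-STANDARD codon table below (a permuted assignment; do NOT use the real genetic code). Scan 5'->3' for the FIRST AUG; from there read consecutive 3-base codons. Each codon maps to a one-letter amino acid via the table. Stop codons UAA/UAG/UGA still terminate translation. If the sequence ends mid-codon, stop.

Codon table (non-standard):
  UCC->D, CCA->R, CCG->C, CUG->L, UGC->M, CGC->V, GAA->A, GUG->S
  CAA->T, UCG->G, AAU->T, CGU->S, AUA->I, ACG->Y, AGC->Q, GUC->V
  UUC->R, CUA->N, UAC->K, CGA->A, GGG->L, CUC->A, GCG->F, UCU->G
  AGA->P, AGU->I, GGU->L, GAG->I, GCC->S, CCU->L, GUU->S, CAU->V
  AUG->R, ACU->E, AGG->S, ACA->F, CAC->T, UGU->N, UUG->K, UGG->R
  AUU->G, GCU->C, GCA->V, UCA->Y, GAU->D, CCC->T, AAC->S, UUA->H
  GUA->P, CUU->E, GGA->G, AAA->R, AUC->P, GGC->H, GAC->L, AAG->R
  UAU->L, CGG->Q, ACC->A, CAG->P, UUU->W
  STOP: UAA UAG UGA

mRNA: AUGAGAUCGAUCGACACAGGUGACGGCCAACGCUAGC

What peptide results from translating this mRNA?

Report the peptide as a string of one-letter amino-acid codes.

Answer: RPGPLFLLHTV

Derivation:
start AUG at pos 0
pos 0: AUG -> R; peptide=R
pos 3: AGA -> P; peptide=RP
pos 6: UCG -> G; peptide=RPG
pos 9: AUC -> P; peptide=RPGP
pos 12: GAC -> L; peptide=RPGPL
pos 15: ACA -> F; peptide=RPGPLF
pos 18: GGU -> L; peptide=RPGPLFL
pos 21: GAC -> L; peptide=RPGPLFLL
pos 24: GGC -> H; peptide=RPGPLFLLH
pos 27: CAA -> T; peptide=RPGPLFLLHT
pos 30: CGC -> V; peptide=RPGPLFLLHTV
pos 33: UAG -> STOP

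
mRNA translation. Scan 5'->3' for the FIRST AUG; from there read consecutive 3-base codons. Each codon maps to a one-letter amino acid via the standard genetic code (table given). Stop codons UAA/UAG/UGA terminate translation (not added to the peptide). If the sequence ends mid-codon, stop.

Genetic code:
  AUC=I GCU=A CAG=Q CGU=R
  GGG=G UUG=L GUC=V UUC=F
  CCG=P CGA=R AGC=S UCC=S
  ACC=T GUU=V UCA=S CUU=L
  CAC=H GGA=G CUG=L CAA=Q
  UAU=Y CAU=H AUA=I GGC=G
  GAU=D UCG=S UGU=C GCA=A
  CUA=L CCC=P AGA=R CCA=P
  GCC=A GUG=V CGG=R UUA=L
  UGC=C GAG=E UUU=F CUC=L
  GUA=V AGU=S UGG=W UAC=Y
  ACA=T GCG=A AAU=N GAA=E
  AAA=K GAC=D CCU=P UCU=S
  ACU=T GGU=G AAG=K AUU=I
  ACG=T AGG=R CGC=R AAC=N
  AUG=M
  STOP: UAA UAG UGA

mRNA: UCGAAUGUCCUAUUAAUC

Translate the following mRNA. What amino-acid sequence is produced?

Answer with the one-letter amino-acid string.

start AUG at pos 4
pos 4: AUG -> M; peptide=M
pos 7: UCC -> S; peptide=MS
pos 10: UAU -> Y; peptide=MSY
pos 13: UAA -> STOP

Answer: MSY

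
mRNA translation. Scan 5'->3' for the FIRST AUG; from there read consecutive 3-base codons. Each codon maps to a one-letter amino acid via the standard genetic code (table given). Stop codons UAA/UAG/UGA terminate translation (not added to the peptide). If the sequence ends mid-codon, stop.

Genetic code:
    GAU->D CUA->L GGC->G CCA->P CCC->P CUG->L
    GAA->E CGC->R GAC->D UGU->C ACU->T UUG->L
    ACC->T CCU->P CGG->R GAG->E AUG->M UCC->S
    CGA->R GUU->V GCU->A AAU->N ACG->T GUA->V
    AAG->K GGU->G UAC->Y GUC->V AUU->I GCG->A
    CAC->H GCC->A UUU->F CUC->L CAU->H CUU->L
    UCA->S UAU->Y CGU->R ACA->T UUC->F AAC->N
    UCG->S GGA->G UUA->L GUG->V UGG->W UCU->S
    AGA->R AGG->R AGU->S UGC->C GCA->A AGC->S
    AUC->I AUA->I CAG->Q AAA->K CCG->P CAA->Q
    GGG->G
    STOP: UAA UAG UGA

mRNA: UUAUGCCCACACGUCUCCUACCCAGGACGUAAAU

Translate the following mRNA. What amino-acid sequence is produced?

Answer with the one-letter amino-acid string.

start AUG at pos 2
pos 2: AUG -> M; peptide=M
pos 5: CCC -> P; peptide=MP
pos 8: ACA -> T; peptide=MPT
pos 11: CGU -> R; peptide=MPTR
pos 14: CUC -> L; peptide=MPTRL
pos 17: CUA -> L; peptide=MPTRLL
pos 20: CCC -> P; peptide=MPTRLLP
pos 23: AGG -> R; peptide=MPTRLLPR
pos 26: ACG -> T; peptide=MPTRLLPRT
pos 29: UAA -> STOP

Answer: MPTRLLPRT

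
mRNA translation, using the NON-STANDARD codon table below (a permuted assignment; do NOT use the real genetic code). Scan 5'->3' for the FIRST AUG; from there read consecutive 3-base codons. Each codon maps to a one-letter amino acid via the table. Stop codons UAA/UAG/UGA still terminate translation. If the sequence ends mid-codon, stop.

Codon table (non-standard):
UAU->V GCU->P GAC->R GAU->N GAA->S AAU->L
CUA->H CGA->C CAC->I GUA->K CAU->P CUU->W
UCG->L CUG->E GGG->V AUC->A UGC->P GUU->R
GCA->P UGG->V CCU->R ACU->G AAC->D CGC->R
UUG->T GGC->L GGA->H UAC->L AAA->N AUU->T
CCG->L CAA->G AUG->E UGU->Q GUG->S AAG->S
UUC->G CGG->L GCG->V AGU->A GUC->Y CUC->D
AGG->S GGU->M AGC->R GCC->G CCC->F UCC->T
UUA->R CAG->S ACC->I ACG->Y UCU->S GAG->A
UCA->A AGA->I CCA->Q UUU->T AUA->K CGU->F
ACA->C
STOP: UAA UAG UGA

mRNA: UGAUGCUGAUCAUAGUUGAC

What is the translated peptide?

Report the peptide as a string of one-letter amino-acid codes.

Answer: EEAKRR

Derivation:
start AUG at pos 2
pos 2: AUG -> E; peptide=E
pos 5: CUG -> E; peptide=EE
pos 8: AUC -> A; peptide=EEA
pos 11: AUA -> K; peptide=EEAK
pos 14: GUU -> R; peptide=EEAKR
pos 17: GAC -> R; peptide=EEAKRR
pos 20: only 0 nt remain (<3), stop (end of mRNA)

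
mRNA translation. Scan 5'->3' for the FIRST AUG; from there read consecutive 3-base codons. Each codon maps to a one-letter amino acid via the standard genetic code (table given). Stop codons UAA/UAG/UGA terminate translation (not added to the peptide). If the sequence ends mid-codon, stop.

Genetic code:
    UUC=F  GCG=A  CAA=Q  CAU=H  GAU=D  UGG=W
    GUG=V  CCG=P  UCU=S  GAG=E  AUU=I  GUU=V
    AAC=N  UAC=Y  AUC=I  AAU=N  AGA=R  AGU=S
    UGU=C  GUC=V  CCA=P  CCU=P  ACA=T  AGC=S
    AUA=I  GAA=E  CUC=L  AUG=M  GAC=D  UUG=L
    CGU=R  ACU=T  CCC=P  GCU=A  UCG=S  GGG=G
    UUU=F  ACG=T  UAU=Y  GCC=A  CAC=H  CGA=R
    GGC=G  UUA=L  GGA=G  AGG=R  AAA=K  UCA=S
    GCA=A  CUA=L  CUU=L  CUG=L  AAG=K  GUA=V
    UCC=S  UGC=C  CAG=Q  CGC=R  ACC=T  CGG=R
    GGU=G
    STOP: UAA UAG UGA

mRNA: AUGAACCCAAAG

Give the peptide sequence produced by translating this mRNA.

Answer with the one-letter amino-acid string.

Answer: MNPK

Derivation:
start AUG at pos 0
pos 0: AUG -> M; peptide=M
pos 3: AAC -> N; peptide=MN
pos 6: CCA -> P; peptide=MNP
pos 9: AAG -> K; peptide=MNPK
pos 12: only 0 nt remain (<3), stop (end of mRNA)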